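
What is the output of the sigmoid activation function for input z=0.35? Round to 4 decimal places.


sigmoid(z) = 1 / (1 + exp(-z))
exp(-(0.35)) = exp(-0.35) = 0.7047
1 + 0.7047 = 1.7047
1 / 1.7047 = 0.5866

0.5866


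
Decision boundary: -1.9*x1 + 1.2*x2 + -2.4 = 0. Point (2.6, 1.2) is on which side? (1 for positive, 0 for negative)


Compute -1.9 * 2.6 + 1.2 * 1.2 + -2.4
= -4.94 + 1.44 + -2.4
= -5.9
Since -5.9 < 0, the point is on the negative side.

0


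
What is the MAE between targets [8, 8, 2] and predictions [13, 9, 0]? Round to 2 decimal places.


Absolute errors: [5, 1, 2]
Sum of absolute errors = 8
MAE = 8 / 3 = 2.67

2.67


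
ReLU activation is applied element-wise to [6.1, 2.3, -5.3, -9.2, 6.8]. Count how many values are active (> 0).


ReLU(x) = max(0, x) for each element:
ReLU(6.1) = 6.1
ReLU(2.3) = 2.3
ReLU(-5.3) = 0
ReLU(-9.2) = 0
ReLU(6.8) = 6.8
Active neurons (>0): 3

3


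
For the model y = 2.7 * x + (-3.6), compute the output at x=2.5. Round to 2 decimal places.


y = 2.7 * 2.5 + (-3.6)
= 6.75 + (-3.6)
= 3.15

3.15


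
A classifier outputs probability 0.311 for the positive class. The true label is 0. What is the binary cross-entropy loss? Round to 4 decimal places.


For y=0: Loss = -log(1-p)
= -log(1 - 0.311)
= -log(0.689)
= -(-0.3725)
= 0.3725

0.3725


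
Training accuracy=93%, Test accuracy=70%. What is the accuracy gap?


Gap = train_accuracy - test_accuracy
= 93 - 70
= 23%
This large gap strongly indicates overfitting.

23


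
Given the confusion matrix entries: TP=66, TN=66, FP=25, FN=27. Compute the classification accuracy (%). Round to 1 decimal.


Accuracy = (TP + TN) / (TP + TN + FP + FN) * 100
= (66 + 66) / (66 + 66 + 25 + 27)
= 132 / 184
= 0.7174
= 71.7%

71.7


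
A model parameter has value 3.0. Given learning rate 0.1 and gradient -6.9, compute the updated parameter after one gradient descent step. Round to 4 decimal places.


w_new = w_old - lr * gradient
= 3.0 - 0.1 * -6.9
= 3.0 - (-0.69)
= 3.6900

3.6900


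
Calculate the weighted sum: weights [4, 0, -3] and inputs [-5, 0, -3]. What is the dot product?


Element-wise products:
4 * -5 = -20
0 * 0 = 0
-3 * -3 = 9
Sum = -20 + 0 + 9
= -11

-11


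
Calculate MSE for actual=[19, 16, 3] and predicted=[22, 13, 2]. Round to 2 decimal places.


Differences: [-3, 3, 1]
Squared errors: [9, 9, 1]
Sum of squared errors = 19
MSE = 19 / 3 = 6.33

6.33


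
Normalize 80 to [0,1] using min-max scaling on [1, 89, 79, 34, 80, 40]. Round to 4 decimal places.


Min = 1, Max = 89
Range = 89 - 1 = 88
Scaled = (x - min) / (max - min)
= (80 - 1) / 88
= 79 / 88
= 0.8977

0.8977


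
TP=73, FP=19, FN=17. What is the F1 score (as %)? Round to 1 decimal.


Precision = TP / (TP + FP) = 73 / 92 = 0.7935
Recall = TP / (TP + FN) = 73 / 90 = 0.8111
F1 = 2 * P * R / (P + R)
= 2 * 0.7935 * 0.8111 / (0.7935 + 0.8111)
= 1.2872 / 1.6046
= 0.8022
As percentage: 80.2%

80.2


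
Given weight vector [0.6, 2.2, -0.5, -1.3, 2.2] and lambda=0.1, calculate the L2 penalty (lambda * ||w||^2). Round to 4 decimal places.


Squaring each weight:
0.6^2 = 0.36
2.2^2 = 4.84
(-0.5)^2 = 0.25
(-1.3)^2 = 1.69
2.2^2 = 4.84
Sum of squares = 11.98
Penalty = 0.1 * 11.98 = 1.1980

1.1980


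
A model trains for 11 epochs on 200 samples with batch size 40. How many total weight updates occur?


Iterations per epoch = 200 / 40 = 5
Total updates = iterations_per_epoch * epochs
= 5 * 11
= 55

55


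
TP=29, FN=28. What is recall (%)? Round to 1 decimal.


Recall = TP / (TP + FN) * 100
= 29 / (29 + 28)
= 29 / 57
= 0.5088
= 50.9%

50.9


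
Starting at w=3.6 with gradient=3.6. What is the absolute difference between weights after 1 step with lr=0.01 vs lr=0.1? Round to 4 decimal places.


With lr=0.01: w_new = 3.6 - 0.01 * 3.6 = 3.564
With lr=0.1: w_new = 3.6 - 0.1 * 3.6 = 3.24
Absolute difference = |3.564 - 3.24|
= 0.3240

0.3240


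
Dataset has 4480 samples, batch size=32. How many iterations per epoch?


Iterations per epoch = dataset_size / batch_size
= 4480 / 32
= 140

140


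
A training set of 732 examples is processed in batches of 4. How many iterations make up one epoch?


Iterations per epoch = dataset_size / batch_size
= 732 / 4
= 183

183


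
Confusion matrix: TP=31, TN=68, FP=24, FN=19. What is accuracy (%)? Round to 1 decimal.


Accuracy = (TP + TN) / (TP + TN + FP + FN) * 100
= (31 + 68) / (31 + 68 + 24 + 19)
= 99 / 142
= 0.6972
= 69.7%

69.7


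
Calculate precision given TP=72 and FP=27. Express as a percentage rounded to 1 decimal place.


Precision = TP / (TP + FP) * 100
= 72 / (72 + 27)
= 72 / 99
= 0.7273
= 72.7%

72.7


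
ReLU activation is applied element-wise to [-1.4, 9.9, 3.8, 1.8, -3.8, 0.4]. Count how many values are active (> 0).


ReLU(x) = max(0, x) for each element:
ReLU(-1.4) = 0
ReLU(9.9) = 9.9
ReLU(3.8) = 3.8
ReLU(1.8) = 1.8
ReLU(-3.8) = 0
ReLU(0.4) = 0.4
Active neurons (>0): 4

4


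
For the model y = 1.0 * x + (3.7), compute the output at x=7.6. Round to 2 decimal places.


y = 1.0 * 7.6 + (3.7)
= 7.6 + (3.7)
= 11.30

11.30


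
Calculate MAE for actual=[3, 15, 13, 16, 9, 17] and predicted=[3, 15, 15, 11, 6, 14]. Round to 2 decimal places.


Absolute errors: [0, 0, 2, 5, 3, 3]
Sum of absolute errors = 13
MAE = 13 / 6 = 2.17

2.17


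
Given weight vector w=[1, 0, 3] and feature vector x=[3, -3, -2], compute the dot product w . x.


Element-wise products:
1 * 3 = 3
0 * -3 = 0
3 * -2 = -6
Sum = 3 + 0 + -6
= -3

-3


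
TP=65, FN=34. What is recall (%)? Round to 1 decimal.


Recall = TP / (TP + FN) * 100
= 65 / (65 + 34)
= 65 / 99
= 0.6566
= 65.7%

65.7


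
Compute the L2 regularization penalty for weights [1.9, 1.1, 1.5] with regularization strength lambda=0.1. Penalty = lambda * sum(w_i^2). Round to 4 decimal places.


Squaring each weight:
1.9^2 = 3.61
1.1^2 = 1.21
1.5^2 = 2.25
Sum of squares = 7.07
Penalty = 0.1 * 7.07 = 0.7070

0.7070


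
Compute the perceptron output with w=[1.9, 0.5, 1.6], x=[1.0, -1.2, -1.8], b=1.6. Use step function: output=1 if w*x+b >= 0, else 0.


z = w . x + b
= 1.9*1.0 + 0.5*-1.2 + 1.6*-1.8 + 1.6
= 1.9 + -0.6 + -2.88 + 1.6
= -1.58 + 1.6
= 0.02
Since z = 0.02 >= 0, output = 1

1


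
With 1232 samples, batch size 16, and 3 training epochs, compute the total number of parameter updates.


Iterations per epoch = 1232 / 16 = 77
Total updates = iterations_per_epoch * epochs
= 77 * 3
= 231

231


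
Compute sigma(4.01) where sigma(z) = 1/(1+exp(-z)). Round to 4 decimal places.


sigmoid(z) = 1 / (1 + exp(-z))
exp(-(4.01)) = exp(-4.01) = 0.0181
1 + 0.0181 = 1.0181
1 / 1.0181 = 0.9822

0.9822


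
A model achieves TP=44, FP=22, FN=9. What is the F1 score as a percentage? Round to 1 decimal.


Precision = TP / (TP + FP) = 44 / 66 = 0.6667
Recall = TP / (TP + FN) = 44 / 53 = 0.8302
F1 = 2 * P * R / (P + R)
= 2 * 0.6667 * 0.8302 / (0.6667 + 0.8302)
= 1.1069 / 1.4969
= 0.7395
As percentage: 73.9%

73.9


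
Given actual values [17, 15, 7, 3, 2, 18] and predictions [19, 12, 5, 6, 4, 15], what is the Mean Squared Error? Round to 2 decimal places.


Differences: [-2, 3, 2, -3, -2, 3]
Squared errors: [4, 9, 4, 9, 4, 9]
Sum of squared errors = 39
MSE = 39 / 6 = 6.50

6.50


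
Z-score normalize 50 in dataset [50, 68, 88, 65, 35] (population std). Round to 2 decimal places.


Mean = (50 + 68 + 88 + 65 + 35) / 5 = 61.2
Variance = sum((x_i - mean)^2) / n = 318.16
Std = sqrt(318.16) = 17.837
Z = (x - mean) / std
= (50 - 61.2) / 17.837
= -11.2 / 17.837
= -0.63

-0.63


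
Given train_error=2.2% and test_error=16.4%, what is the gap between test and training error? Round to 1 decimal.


Generalization gap = test_error - train_error
= 16.4 - 2.2
= 14.2%
A large gap suggests overfitting.

14.2


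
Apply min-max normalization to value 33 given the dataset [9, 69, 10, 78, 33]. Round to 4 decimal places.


Min = 9, Max = 78
Range = 78 - 9 = 69
Scaled = (x - min) / (max - min)
= (33 - 9) / 69
= 24 / 69
= 0.3478

0.3478


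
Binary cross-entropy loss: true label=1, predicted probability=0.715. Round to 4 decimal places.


For y=1: Loss = -log(p)
= -log(0.715)
= -(-0.3355)
= 0.3355

0.3355


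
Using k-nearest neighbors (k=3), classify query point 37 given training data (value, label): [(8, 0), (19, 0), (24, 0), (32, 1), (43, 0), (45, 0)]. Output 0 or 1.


Distances from query 37:
Point 32 (class 1): distance = 5
Point 43 (class 0): distance = 6
Point 45 (class 0): distance = 8
K=3 nearest neighbors: classes = [1, 0, 0]
Votes for class 1: 1 / 3
Majority vote => class 0

0


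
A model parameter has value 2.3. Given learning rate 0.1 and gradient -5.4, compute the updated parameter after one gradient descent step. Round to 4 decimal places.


w_new = w_old - lr * gradient
= 2.3 - 0.1 * -5.4
= 2.3 - (-0.54)
= 2.8400

2.8400


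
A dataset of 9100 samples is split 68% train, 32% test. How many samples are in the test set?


Train samples = 9100 * 68% = 6188
Test samples = 9100 - 6188
= 2912

2912


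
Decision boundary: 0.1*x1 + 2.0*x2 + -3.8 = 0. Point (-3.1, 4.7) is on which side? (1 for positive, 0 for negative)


Compute 0.1 * -3.1 + 2.0 * 4.7 + -3.8
= -0.31 + 9.4 + -3.8
= 5.29
Since 5.29 >= 0, the point is on the positive side.

1


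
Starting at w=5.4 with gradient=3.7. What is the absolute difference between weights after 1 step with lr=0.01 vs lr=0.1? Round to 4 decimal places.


With lr=0.01: w_new = 5.4 - 0.01 * 3.7 = 5.363
With lr=0.1: w_new = 5.4 - 0.1 * 3.7 = 5.03
Absolute difference = |5.363 - 5.03|
= 0.3330

0.3330


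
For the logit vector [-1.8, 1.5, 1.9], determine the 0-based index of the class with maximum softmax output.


Softmax is a monotonic transformation, so it preserves the argmax.
We need to find the index of the maximum logit.
Index 0: -1.8
Index 1: 1.5
Index 2: 1.9
Maximum logit = 1.9 at index 2

2


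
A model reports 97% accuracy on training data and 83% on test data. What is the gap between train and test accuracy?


Gap = train_accuracy - test_accuracy
= 97 - 83
= 14%
This gap suggests the model is overfitting.

14


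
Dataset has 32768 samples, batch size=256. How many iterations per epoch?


Iterations per epoch = dataset_size / batch_size
= 32768 / 256
= 128

128


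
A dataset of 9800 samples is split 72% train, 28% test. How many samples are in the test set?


Train samples = 9800 * 72% = 7056
Test samples = 9800 - 7056
= 2744

2744


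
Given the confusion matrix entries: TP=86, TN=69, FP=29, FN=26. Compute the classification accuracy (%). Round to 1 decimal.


Accuracy = (TP + TN) / (TP + TN + FP + FN) * 100
= (86 + 69) / (86 + 69 + 29 + 26)
= 155 / 210
= 0.7381
= 73.8%

73.8


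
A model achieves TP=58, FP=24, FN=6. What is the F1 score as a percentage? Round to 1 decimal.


Precision = TP / (TP + FP) = 58 / 82 = 0.7073
Recall = TP / (TP + FN) = 58 / 64 = 0.9062
F1 = 2 * P * R / (P + R)
= 2 * 0.7073 * 0.9062 / (0.7073 + 0.9062)
= 1.282 / 1.6136
= 0.7945
As percentage: 79.5%

79.5


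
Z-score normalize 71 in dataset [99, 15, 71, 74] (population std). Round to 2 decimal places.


Mean = (99 + 15 + 71 + 74) / 4 = 64.75
Variance = sum((x_i - mean)^2) / n = 943.1875
Std = sqrt(943.1875) = 30.7114
Z = (x - mean) / std
= (71 - 64.75) / 30.7114
= 6.25 / 30.7114
= 0.20

0.20


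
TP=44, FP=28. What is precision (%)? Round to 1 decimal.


Precision = TP / (TP + FP) * 100
= 44 / (44 + 28)
= 44 / 72
= 0.6111
= 61.1%

61.1


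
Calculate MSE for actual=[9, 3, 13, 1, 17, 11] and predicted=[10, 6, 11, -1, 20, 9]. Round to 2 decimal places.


Differences: [-1, -3, 2, 2, -3, 2]
Squared errors: [1, 9, 4, 4, 9, 4]
Sum of squared errors = 31
MSE = 31 / 6 = 5.17

5.17


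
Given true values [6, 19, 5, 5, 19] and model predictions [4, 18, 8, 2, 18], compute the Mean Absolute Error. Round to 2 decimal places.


Absolute errors: [2, 1, 3, 3, 1]
Sum of absolute errors = 10
MAE = 10 / 5 = 2.00

2.00


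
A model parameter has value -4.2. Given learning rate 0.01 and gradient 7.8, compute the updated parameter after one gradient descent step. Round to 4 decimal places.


w_new = w_old - lr * gradient
= -4.2 - 0.01 * 7.8
= -4.2 - (0.078)
= -4.2780

-4.2780


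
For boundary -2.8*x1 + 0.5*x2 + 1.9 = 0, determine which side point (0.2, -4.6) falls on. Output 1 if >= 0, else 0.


Compute -2.8 * 0.2 + 0.5 * -4.6 + 1.9
= -0.56 + -2.3 + 1.9
= -0.96
Since -0.96 < 0, the point is on the negative side.

0


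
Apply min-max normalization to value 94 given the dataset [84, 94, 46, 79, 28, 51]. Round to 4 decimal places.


Min = 28, Max = 94
Range = 94 - 28 = 66
Scaled = (x - min) / (max - min)
= (94 - 28) / 66
= 66 / 66
= 1.0000

1.0000


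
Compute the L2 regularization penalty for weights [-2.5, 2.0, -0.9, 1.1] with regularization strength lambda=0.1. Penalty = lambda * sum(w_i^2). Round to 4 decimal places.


Squaring each weight:
(-2.5)^2 = 6.25
2.0^2 = 4.0
(-0.9)^2 = 0.81
1.1^2 = 1.21
Sum of squares = 12.27
Penalty = 0.1 * 12.27 = 1.2270

1.2270


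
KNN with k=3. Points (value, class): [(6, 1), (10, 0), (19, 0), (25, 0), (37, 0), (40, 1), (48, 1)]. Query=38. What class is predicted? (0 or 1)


Distances from query 38:
Point 37 (class 0): distance = 1
Point 40 (class 1): distance = 2
Point 48 (class 1): distance = 10
K=3 nearest neighbors: classes = [0, 1, 1]
Votes for class 1: 2 / 3
Majority vote => class 1

1


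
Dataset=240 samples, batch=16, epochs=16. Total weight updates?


Iterations per epoch = 240 / 16 = 15
Total updates = iterations_per_epoch * epochs
= 15 * 16
= 240

240


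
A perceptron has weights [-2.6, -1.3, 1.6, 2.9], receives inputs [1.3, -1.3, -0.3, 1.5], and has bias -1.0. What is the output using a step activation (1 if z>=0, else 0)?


z = w . x + b
= -2.6*1.3 + -1.3*-1.3 + 1.6*-0.3 + 2.9*1.5 + -1.0
= -3.38 + 1.69 + -0.48 + 4.35 + -1.0
= 2.18 + -1.0
= 1.18
Since z = 1.18 >= 0, output = 1

1


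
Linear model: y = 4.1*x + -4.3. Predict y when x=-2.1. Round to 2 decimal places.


y = 4.1 * -2.1 + (-4.3)
= -8.61 + (-4.3)
= -12.91

-12.91


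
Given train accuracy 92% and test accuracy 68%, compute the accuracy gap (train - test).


Gap = train_accuracy - test_accuracy
= 92 - 68
= 24%
This large gap strongly indicates overfitting.

24


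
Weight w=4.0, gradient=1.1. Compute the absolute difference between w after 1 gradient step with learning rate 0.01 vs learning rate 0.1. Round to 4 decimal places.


With lr=0.01: w_new = 4.0 - 0.01 * 1.1 = 3.989
With lr=0.1: w_new = 4.0 - 0.1 * 1.1 = 3.89
Absolute difference = |3.989 - 3.89|
= 0.0990

0.0990


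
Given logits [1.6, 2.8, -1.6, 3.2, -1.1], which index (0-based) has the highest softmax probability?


Softmax is a monotonic transformation, so it preserves the argmax.
We need to find the index of the maximum logit.
Index 0: 1.6
Index 1: 2.8
Index 2: -1.6
Index 3: 3.2
Index 4: -1.1
Maximum logit = 3.2 at index 3

3


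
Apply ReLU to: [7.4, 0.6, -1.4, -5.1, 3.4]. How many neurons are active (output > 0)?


ReLU(x) = max(0, x) for each element:
ReLU(7.4) = 7.4
ReLU(0.6) = 0.6
ReLU(-1.4) = 0
ReLU(-5.1) = 0
ReLU(3.4) = 3.4
Active neurons (>0): 3

3


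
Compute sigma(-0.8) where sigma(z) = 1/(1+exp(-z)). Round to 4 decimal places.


sigmoid(z) = 1 / (1 + exp(-z))
exp(-(-0.8)) = exp(0.8) = 2.2255
1 + 2.2255 = 3.2255
1 / 3.2255 = 0.3100

0.3100


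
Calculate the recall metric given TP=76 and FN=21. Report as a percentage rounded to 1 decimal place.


Recall = TP / (TP + FN) * 100
= 76 / (76 + 21)
= 76 / 97
= 0.7835
= 78.4%

78.4


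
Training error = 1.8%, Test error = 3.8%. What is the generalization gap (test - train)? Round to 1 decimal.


Generalization gap = test_error - train_error
= 3.8 - 1.8
= 2.0%
A moderate gap.

2.0


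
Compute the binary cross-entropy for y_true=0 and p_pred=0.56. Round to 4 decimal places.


For y=0: Loss = -log(1-p)
= -log(1 - 0.56)
= -log(0.44)
= -(-0.821)
= 0.8210

0.8210


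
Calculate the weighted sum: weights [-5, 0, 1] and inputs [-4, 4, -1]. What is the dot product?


Element-wise products:
-5 * -4 = 20
0 * 4 = 0
1 * -1 = -1
Sum = 20 + 0 + -1
= 19

19


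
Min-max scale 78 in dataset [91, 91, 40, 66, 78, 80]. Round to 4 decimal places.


Min = 40, Max = 91
Range = 91 - 40 = 51
Scaled = (x - min) / (max - min)
= (78 - 40) / 51
= 38 / 51
= 0.7451

0.7451


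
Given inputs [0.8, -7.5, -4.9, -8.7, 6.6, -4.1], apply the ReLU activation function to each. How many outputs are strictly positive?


ReLU(x) = max(0, x) for each element:
ReLU(0.8) = 0.8
ReLU(-7.5) = 0
ReLU(-4.9) = 0
ReLU(-8.7) = 0
ReLU(6.6) = 6.6
ReLU(-4.1) = 0
Active neurons (>0): 2

2


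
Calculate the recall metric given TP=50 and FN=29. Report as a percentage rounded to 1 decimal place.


Recall = TP / (TP + FN) * 100
= 50 / (50 + 29)
= 50 / 79
= 0.6329
= 63.3%

63.3


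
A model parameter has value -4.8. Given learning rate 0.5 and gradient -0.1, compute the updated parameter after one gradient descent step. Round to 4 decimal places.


w_new = w_old - lr * gradient
= -4.8 - 0.5 * -0.1
= -4.8 - (-0.05)
= -4.7500

-4.7500


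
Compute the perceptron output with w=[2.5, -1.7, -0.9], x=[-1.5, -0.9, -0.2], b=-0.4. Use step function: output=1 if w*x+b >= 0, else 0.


z = w . x + b
= 2.5*-1.5 + -1.7*-0.9 + -0.9*-0.2 + -0.4
= -3.75 + 1.53 + 0.18 + -0.4
= -2.04 + -0.4
= -2.44
Since z = -2.44 < 0, output = 0

0


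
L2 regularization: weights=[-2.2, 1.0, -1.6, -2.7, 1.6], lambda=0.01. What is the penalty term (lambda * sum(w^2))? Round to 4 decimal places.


Squaring each weight:
(-2.2)^2 = 4.84
1.0^2 = 1.0
(-1.6)^2 = 2.56
(-2.7)^2 = 7.29
1.6^2 = 2.56
Sum of squares = 18.25
Penalty = 0.01 * 18.25 = 0.1825

0.1825


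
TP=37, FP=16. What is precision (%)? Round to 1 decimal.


Precision = TP / (TP + FP) * 100
= 37 / (37 + 16)
= 37 / 53
= 0.6981
= 69.8%

69.8


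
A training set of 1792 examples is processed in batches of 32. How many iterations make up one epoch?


Iterations per epoch = dataset_size / batch_size
= 1792 / 32
= 56

56


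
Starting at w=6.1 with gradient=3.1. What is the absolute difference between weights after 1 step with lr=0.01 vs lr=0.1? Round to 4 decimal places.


With lr=0.01: w_new = 6.1 - 0.01 * 3.1 = 6.069
With lr=0.1: w_new = 6.1 - 0.1 * 3.1 = 5.79
Absolute difference = |6.069 - 5.79|
= 0.2790

0.2790


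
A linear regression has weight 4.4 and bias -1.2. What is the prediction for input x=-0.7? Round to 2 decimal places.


y = 4.4 * -0.7 + (-1.2)
= -3.08 + (-1.2)
= -4.28

-4.28


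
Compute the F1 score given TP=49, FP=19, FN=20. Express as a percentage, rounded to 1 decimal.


Precision = TP / (TP + FP) = 49 / 68 = 0.7206
Recall = TP / (TP + FN) = 49 / 69 = 0.7101
F1 = 2 * P * R / (P + R)
= 2 * 0.7206 * 0.7101 / (0.7206 + 0.7101)
= 1.0234 / 1.4307
= 0.7153
As percentage: 71.5%

71.5


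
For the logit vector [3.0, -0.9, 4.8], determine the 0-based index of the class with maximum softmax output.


Softmax is a monotonic transformation, so it preserves the argmax.
We need to find the index of the maximum logit.
Index 0: 3.0
Index 1: -0.9
Index 2: 4.8
Maximum logit = 4.8 at index 2

2


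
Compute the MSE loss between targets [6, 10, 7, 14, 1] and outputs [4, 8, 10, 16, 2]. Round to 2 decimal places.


Differences: [2, 2, -3, -2, -1]
Squared errors: [4, 4, 9, 4, 1]
Sum of squared errors = 22
MSE = 22 / 5 = 4.40

4.40


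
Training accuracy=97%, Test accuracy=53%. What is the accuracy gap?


Gap = train_accuracy - test_accuracy
= 97 - 53
= 44%
This large gap strongly indicates overfitting.

44


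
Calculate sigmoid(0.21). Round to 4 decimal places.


sigmoid(z) = 1 / (1 + exp(-z))
exp(-(0.21)) = exp(-0.21) = 0.8106
1 + 0.8106 = 1.8106
1 / 1.8106 = 0.5523

0.5523


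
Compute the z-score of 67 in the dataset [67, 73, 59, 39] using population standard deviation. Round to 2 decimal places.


Mean = (67 + 73 + 59 + 39) / 4 = 59.5
Variance = sum((x_i - mean)^2) / n = 164.75
Std = sqrt(164.75) = 12.8355
Z = (x - mean) / std
= (67 - 59.5) / 12.8355
= 7.5 / 12.8355
= 0.58

0.58


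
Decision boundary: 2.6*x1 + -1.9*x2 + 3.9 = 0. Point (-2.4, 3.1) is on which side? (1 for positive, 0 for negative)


Compute 2.6 * -2.4 + -1.9 * 3.1 + 3.9
= -6.24 + -5.89 + 3.9
= -8.23
Since -8.23 < 0, the point is on the negative side.

0


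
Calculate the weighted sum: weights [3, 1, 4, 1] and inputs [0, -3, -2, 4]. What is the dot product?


Element-wise products:
3 * 0 = 0
1 * -3 = -3
4 * -2 = -8
1 * 4 = 4
Sum = 0 + -3 + -8 + 4
= -7

-7


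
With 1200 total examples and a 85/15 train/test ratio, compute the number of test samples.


Train samples = 1200 * 85% = 1020
Test samples = 1200 - 1020
= 180

180


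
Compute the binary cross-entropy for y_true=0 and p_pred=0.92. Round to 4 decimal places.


For y=0: Loss = -log(1-p)
= -log(1 - 0.92)
= -log(0.08)
= -(-2.5257)
= 2.5257

2.5257


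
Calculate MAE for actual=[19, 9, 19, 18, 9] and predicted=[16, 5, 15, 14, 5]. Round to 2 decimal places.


Absolute errors: [3, 4, 4, 4, 4]
Sum of absolute errors = 19
MAE = 19 / 5 = 3.80

3.80


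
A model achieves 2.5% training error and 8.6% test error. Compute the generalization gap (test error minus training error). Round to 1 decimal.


Generalization gap = test_error - train_error
= 8.6 - 2.5
= 6.1%
A moderate gap.

6.1


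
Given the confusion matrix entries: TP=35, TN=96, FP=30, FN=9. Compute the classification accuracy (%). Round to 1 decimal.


Accuracy = (TP + TN) / (TP + TN + FP + FN) * 100
= (35 + 96) / (35 + 96 + 30 + 9)
= 131 / 170
= 0.7706
= 77.1%

77.1


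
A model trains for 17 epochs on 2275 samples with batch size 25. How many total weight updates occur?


Iterations per epoch = 2275 / 25 = 91
Total updates = iterations_per_epoch * epochs
= 91 * 17
= 1547

1547


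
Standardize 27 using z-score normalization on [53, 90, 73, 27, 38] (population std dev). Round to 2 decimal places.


Mean = (53 + 90 + 73 + 27 + 38) / 5 = 56.2
Variance = sum((x_i - mean)^2) / n = 523.76
Std = sqrt(523.76) = 22.8858
Z = (x - mean) / std
= (27 - 56.2) / 22.8858
= -29.2 / 22.8858
= -1.28

-1.28


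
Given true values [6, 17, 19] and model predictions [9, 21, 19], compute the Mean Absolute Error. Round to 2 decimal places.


Absolute errors: [3, 4, 0]
Sum of absolute errors = 7
MAE = 7 / 3 = 2.33

2.33


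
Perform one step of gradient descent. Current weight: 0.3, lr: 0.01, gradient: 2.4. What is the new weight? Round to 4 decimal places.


w_new = w_old - lr * gradient
= 0.3 - 0.01 * 2.4
= 0.3 - (0.024)
= 0.2760

0.2760


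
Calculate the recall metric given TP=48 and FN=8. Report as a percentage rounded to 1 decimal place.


Recall = TP / (TP + FN) * 100
= 48 / (48 + 8)
= 48 / 56
= 0.8571
= 85.7%

85.7


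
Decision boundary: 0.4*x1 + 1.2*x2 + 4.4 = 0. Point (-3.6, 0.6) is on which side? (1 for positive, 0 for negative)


Compute 0.4 * -3.6 + 1.2 * 0.6 + 4.4
= -1.44 + 0.72 + 4.4
= 3.68
Since 3.68 >= 0, the point is on the positive side.

1


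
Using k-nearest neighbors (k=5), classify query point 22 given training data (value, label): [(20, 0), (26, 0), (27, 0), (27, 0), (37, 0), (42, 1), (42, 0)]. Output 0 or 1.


Distances from query 22:
Point 20 (class 0): distance = 2
Point 26 (class 0): distance = 4
Point 27 (class 0): distance = 5
Point 27 (class 0): distance = 5
Point 37 (class 0): distance = 15
K=5 nearest neighbors: classes = [0, 0, 0, 0, 0]
Votes for class 1: 0 / 5
Majority vote => class 0

0


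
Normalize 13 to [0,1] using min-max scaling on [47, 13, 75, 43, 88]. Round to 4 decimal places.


Min = 13, Max = 88
Range = 88 - 13 = 75
Scaled = (x - min) / (max - min)
= (13 - 13) / 75
= 0 / 75
= 0.0000

0.0000


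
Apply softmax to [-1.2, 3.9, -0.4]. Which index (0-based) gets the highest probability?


Softmax is a monotonic transformation, so it preserves the argmax.
We need to find the index of the maximum logit.
Index 0: -1.2
Index 1: 3.9
Index 2: -0.4
Maximum logit = 3.9 at index 1

1


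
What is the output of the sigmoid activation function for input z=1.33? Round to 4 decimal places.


sigmoid(z) = 1 / (1 + exp(-z))
exp(-(1.33)) = exp(-1.33) = 0.2645
1 + 0.2645 = 1.2645
1 / 1.2645 = 0.7908

0.7908


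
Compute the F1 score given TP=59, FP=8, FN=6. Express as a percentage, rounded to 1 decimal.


Precision = TP / (TP + FP) = 59 / 67 = 0.8806
Recall = TP / (TP + FN) = 59 / 65 = 0.9077
F1 = 2 * P * R / (P + R)
= 2 * 0.8806 * 0.9077 / (0.8806 + 0.9077)
= 1.5986 / 1.7883
= 0.8939
As percentage: 89.4%

89.4


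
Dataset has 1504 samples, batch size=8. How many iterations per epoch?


Iterations per epoch = dataset_size / batch_size
= 1504 / 8
= 188

188


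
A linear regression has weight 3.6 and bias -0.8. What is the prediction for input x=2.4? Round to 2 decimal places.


y = 3.6 * 2.4 + (-0.8)
= 8.64 + (-0.8)
= 7.84

7.84


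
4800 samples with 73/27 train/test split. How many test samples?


Train samples = 4800 * 73% = 3504
Test samples = 4800 - 3504
= 1296

1296


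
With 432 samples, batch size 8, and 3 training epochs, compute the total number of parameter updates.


Iterations per epoch = 432 / 8 = 54
Total updates = iterations_per_epoch * epochs
= 54 * 3
= 162

162


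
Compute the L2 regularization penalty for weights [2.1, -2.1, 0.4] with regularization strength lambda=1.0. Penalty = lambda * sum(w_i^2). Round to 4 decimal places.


Squaring each weight:
2.1^2 = 4.41
(-2.1)^2 = 4.41
0.4^2 = 0.16
Sum of squares = 8.98
Penalty = 1.0 * 8.98 = 8.9800

8.9800


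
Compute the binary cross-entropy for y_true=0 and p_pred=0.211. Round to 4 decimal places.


For y=0: Loss = -log(1-p)
= -log(1 - 0.211)
= -log(0.789)
= -(-0.237)
= 0.2370

0.2370


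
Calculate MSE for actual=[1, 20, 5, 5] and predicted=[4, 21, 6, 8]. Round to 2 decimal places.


Differences: [-3, -1, -1, -3]
Squared errors: [9, 1, 1, 9]
Sum of squared errors = 20
MSE = 20 / 4 = 5.00

5.00


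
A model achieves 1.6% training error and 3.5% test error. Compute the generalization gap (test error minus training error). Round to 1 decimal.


Generalization gap = test_error - train_error
= 3.5 - 1.6
= 1.9%
A small gap suggests good generalization.

1.9


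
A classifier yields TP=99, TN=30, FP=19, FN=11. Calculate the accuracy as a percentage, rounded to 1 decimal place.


Accuracy = (TP + TN) / (TP + TN + FP + FN) * 100
= (99 + 30) / (99 + 30 + 19 + 11)
= 129 / 159
= 0.8113
= 81.1%

81.1


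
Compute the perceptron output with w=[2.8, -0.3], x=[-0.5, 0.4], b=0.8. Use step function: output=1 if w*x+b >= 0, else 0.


z = w . x + b
= 2.8*-0.5 + -0.3*0.4 + 0.8
= -1.4 + -0.12 + 0.8
= -1.52 + 0.8
= -0.72
Since z = -0.72 < 0, output = 0

0


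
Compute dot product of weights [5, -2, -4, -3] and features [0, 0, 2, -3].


Element-wise products:
5 * 0 = 0
-2 * 0 = 0
-4 * 2 = -8
-3 * -3 = 9
Sum = 0 + 0 + -8 + 9
= 1

1


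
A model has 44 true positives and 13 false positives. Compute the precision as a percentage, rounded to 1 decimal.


Precision = TP / (TP + FP) * 100
= 44 / (44 + 13)
= 44 / 57
= 0.7719
= 77.2%

77.2


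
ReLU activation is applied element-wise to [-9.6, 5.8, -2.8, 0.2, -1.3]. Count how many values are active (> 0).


ReLU(x) = max(0, x) for each element:
ReLU(-9.6) = 0
ReLU(5.8) = 5.8
ReLU(-2.8) = 0
ReLU(0.2) = 0.2
ReLU(-1.3) = 0
Active neurons (>0): 2

2


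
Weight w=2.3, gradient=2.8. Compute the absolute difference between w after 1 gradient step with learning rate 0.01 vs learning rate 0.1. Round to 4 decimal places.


With lr=0.01: w_new = 2.3 - 0.01 * 2.8 = 2.272
With lr=0.1: w_new = 2.3 - 0.1 * 2.8 = 2.02
Absolute difference = |2.272 - 2.02|
= 0.2520

0.2520


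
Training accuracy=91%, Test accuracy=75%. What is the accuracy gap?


Gap = train_accuracy - test_accuracy
= 91 - 75
= 16%
This gap suggests the model is overfitting.

16


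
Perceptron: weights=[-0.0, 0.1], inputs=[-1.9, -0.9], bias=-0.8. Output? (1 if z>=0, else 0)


z = w . x + b
= -0.0*-1.9 + 0.1*-0.9 + -0.8
= 0.0 + -0.09 + -0.8
= -0.09 + -0.8
= -0.89
Since z = -0.89 < 0, output = 0

0


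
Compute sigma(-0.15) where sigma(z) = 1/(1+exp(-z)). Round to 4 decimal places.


sigmoid(z) = 1 / (1 + exp(-z))
exp(-(-0.15)) = exp(0.15) = 1.1618
1 + 1.1618 = 2.1618
1 / 2.1618 = 0.4626

0.4626


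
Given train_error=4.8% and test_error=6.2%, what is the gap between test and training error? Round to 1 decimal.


Generalization gap = test_error - train_error
= 6.2 - 4.8
= 1.4%
A small gap suggests good generalization.

1.4


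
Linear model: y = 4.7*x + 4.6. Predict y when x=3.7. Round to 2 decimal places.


y = 4.7 * 3.7 + (4.6)
= 17.39 + (4.6)
= 21.99

21.99


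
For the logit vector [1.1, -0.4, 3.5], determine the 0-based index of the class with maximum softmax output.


Softmax is a monotonic transformation, so it preserves the argmax.
We need to find the index of the maximum logit.
Index 0: 1.1
Index 1: -0.4
Index 2: 3.5
Maximum logit = 3.5 at index 2

2


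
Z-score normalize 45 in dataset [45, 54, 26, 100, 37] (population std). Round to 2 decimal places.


Mean = (45 + 54 + 26 + 100 + 37) / 5 = 52.4
Variance = sum((x_i - mean)^2) / n = 651.44
Std = sqrt(651.44) = 25.5233
Z = (x - mean) / std
= (45 - 52.4) / 25.5233
= -7.4 / 25.5233
= -0.29

-0.29


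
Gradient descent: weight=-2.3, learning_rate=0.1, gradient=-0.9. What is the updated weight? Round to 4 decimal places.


w_new = w_old - lr * gradient
= -2.3 - 0.1 * -0.9
= -2.3 - (-0.09)
= -2.2100

-2.2100


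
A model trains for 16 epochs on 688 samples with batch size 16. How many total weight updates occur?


Iterations per epoch = 688 / 16 = 43
Total updates = iterations_per_epoch * epochs
= 43 * 16
= 688

688


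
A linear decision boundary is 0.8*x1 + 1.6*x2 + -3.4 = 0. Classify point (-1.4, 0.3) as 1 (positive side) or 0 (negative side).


Compute 0.8 * -1.4 + 1.6 * 0.3 + -3.4
= -1.12 + 0.48 + -3.4
= -4.04
Since -4.04 < 0, the point is on the negative side.

0


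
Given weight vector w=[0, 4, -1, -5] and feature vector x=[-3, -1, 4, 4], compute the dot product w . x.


Element-wise products:
0 * -3 = 0
4 * -1 = -4
-1 * 4 = -4
-5 * 4 = -20
Sum = 0 + -4 + -4 + -20
= -28

-28


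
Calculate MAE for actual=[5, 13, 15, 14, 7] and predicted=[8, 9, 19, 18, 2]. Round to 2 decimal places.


Absolute errors: [3, 4, 4, 4, 5]
Sum of absolute errors = 20
MAE = 20 / 5 = 4.00

4.00


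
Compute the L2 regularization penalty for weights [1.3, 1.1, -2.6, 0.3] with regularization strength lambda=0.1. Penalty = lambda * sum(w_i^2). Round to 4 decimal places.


Squaring each weight:
1.3^2 = 1.69
1.1^2 = 1.21
(-2.6)^2 = 6.76
0.3^2 = 0.09
Sum of squares = 9.75
Penalty = 0.1 * 9.75 = 0.9750

0.9750


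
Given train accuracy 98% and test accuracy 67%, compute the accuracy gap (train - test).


Gap = train_accuracy - test_accuracy
= 98 - 67
= 31%
This large gap strongly indicates overfitting.

31


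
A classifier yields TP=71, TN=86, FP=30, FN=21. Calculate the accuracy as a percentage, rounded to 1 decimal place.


Accuracy = (TP + TN) / (TP + TN + FP + FN) * 100
= (71 + 86) / (71 + 86 + 30 + 21)
= 157 / 208
= 0.7548
= 75.5%

75.5


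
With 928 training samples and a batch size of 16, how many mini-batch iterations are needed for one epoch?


Iterations per epoch = dataset_size / batch_size
= 928 / 16
= 58

58


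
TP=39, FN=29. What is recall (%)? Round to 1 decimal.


Recall = TP / (TP + FN) * 100
= 39 / (39 + 29)
= 39 / 68
= 0.5735
= 57.4%

57.4


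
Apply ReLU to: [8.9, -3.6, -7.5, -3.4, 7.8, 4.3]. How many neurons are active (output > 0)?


ReLU(x) = max(0, x) for each element:
ReLU(8.9) = 8.9
ReLU(-3.6) = 0
ReLU(-7.5) = 0
ReLU(-3.4) = 0
ReLU(7.8) = 7.8
ReLU(4.3) = 4.3
Active neurons (>0): 3

3


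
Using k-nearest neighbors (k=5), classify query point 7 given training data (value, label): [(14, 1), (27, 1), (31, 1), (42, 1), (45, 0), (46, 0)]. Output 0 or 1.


Distances from query 7:
Point 14 (class 1): distance = 7
Point 27 (class 1): distance = 20
Point 31 (class 1): distance = 24
Point 42 (class 1): distance = 35
Point 45 (class 0): distance = 38
K=5 nearest neighbors: classes = [1, 1, 1, 1, 0]
Votes for class 1: 4 / 5
Majority vote => class 1

1


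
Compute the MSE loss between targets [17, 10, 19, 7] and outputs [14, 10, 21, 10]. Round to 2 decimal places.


Differences: [3, 0, -2, -3]
Squared errors: [9, 0, 4, 9]
Sum of squared errors = 22
MSE = 22 / 4 = 5.50

5.50


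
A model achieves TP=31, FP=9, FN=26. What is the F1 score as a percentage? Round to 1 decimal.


Precision = TP / (TP + FP) = 31 / 40 = 0.775
Recall = TP / (TP + FN) = 31 / 57 = 0.5439
F1 = 2 * P * R / (P + R)
= 2 * 0.775 * 0.5439 / (0.775 + 0.5439)
= 0.843 / 1.3189
= 0.6392
As percentage: 63.9%

63.9


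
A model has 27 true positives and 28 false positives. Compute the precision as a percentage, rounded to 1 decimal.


Precision = TP / (TP + FP) * 100
= 27 / (27 + 28)
= 27 / 55
= 0.4909
= 49.1%

49.1


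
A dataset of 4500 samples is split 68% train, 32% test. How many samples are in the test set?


Train samples = 4500 * 68% = 3060
Test samples = 4500 - 3060
= 1440

1440


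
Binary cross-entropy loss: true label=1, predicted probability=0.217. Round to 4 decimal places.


For y=1: Loss = -log(p)
= -log(0.217)
= -(-1.5279)
= 1.5279

1.5279


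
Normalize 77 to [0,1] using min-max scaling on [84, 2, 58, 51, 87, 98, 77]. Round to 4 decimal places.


Min = 2, Max = 98
Range = 98 - 2 = 96
Scaled = (x - min) / (max - min)
= (77 - 2) / 96
= 75 / 96
= 0.7813

0.7813


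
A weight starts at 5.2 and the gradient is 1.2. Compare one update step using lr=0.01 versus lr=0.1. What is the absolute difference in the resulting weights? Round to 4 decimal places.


With lr=0.01: w_new = 5.2 - 0.01 * 1.2 = 5.188
With lr=0.1: w_new = 5.2 - 0.1 * 1.2 = 5.08
Absolute difference = |5.188 - 5.08|
= 0.1080

0.1080


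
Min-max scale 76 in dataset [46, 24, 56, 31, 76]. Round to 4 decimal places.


Min = 24, Max = 76
Range = 76 - 24 = 52
Scaled = (x - min) / (max - min)
= (76 - 24) / 52
= 52 / 52
= 1.0000

1.0000


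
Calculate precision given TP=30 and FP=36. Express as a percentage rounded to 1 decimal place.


Precision = TP / (TP + FP) * 100
= 30 / (30 + 36)
= 30 / 66
= 0.4545
= 45.5%

45.5


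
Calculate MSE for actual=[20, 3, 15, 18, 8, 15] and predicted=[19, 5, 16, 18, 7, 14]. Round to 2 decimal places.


Differences: [1, -2, -1, 0, 1, 1]
Squared errors: [1, 4, 1, 0, 1, 1]
Sum of squared errors = 8
MSE = 8 / 6 = 1.33

1.33


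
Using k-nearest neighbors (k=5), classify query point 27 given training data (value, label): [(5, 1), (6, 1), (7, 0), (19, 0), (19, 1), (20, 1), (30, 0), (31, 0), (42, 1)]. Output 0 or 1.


Distances from query 27:
Point 30 (class 0): distance = 3
Point 31 (class 0): distance = 4
Point 20 (class 1): distance = 7
Point 19 (class 0): distance = 8
Point 19 (class 1): distance = 8
K=5 nearest neighbors: classes = [0, 0, 1, 0, 1]
Votes for class 1: 2 / 5
Majority vote => class 0

0


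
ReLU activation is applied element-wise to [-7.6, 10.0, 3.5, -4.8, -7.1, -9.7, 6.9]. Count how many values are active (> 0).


ReLU(x) = max(0, x) for each element:
ReLU(-7.6) = 0
ReLU(10.0) = 10.0
ReLU(3.5) = 3.5
ReLU(-4.8) = 0
ReLU(-7.1) = 0
ReLU(-9.7) = 0
ReLU(6.9) = 6.9
Active neurons (>0): 3

3


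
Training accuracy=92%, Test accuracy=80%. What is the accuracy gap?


Gap = train_accuracy - test_accuracy
= 92 - 80
= 12%
This gap suggests the model is overfitting.

12


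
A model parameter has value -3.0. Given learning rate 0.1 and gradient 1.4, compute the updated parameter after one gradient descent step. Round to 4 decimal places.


w_new = w_old - lr * gradient
= -3.0 - 0.1 * 1.4
= -3.0 - (0.14)
= -3.1400

-3.1400


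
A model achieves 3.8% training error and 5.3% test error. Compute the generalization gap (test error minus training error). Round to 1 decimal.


Generalization gap = test_error - train_error
= 5.3 - 3.8
= 1.5%
A small gap suggests good generalization.

1.5


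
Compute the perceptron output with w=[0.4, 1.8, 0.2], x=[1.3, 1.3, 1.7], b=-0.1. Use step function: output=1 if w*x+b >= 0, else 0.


z = w . x + b
= 0.4*1.3 + 1.8*1.3 + 0.2*1.7 + -0.1
= 0.52 + 2.34 + 0.34 + -0.1
= 3.2 + -0.1
= 3.1
Since z = 3.1 >= 0, output = 1

1


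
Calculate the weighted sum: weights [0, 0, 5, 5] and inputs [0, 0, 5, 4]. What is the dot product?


Element-wise products:
0 * 0 = 0
0 * 0 = 0
5 * 5 = 25
5 * 4 = 20
Sum = 0 + 0 + 25 + 20
= 45

45


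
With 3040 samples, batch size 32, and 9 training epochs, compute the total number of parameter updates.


Iterations per epoch = 3040 / 32 = 95
Total updates = iterations_per_epoch * epochs
= 95 * 9
= 855

855


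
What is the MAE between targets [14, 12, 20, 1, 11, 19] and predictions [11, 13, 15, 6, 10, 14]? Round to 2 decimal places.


Absolute errors: [3, 1, 5, 5, 1, 5]
Sum of absolute errors = 20
MAE = 20 / 6 = 3.33

3.33


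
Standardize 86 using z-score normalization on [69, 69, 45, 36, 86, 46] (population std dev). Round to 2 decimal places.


Mean = (69 + 69 + 45 + 36 + 86 + 46) / 6 = 58.5
Variance = sum((x_i - mean)^2) / n = 303.5833
Std = sqrt(303.5833) = 17.4236
Z = (x - mean) / std
= (86 - 58.5) / 17.4236
= 27.5 / 17.4236
= 1.58

1.58


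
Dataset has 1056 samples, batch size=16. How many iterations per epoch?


Iterations per epoch = dataset_size / batch_size
= 1056 / 16
= 66

66


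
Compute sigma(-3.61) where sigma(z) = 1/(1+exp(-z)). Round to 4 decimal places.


sigmoid(z) = 1 / (1 + exp(-z))
exp(-(-3.61)) = exp(3.61) = 36.9661
1 + 36.9661 = 37.9661
1 / 37.9661 = 0.0263

0.0263


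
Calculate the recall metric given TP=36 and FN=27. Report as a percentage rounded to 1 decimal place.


Recall = TP / (TP + FN) * 100
= 36 / (36 + 27)
= 36 / 63
= 0.5714
= 57.1%

57.1


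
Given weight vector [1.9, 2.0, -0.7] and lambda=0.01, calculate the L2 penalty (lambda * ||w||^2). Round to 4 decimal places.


Squaring each weight:
1.9^2 = 3.61
2.0^2 = 4.0
(-0.7)^2 = 0.49
Sum of squares = 8.1
Penalty = 0.01 * 8.1 = 0.0810

0.0810


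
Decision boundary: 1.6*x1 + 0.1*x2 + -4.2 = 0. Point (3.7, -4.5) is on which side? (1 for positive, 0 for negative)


Compute 1.6 * 3.7 + 0.1 * -4.5 + -4.2
= 5.92 + -0.45 + -4.2
= 1.27
Since 1.27 >= 0, the point is on the positive side.

1


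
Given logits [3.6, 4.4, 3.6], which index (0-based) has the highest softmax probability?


Softmax is a monotonic transformation, so it preserves the argmax.
We need to find the index of the maximum logit.
Index 0: 3.6
Index 1: 4.4
Index 2: 3.6
Maximum logit = 4.4 at index 1

1


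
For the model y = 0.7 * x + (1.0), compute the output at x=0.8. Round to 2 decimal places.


y = 0.7 * 0.8 + (1.0)
= 0.56 + (1.0)
= 1.56

1.56


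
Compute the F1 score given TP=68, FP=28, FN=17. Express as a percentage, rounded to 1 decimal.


Precision = TP / (TP + FP) = 68 / 96 = 0.7083
Recall = TP / (TP + FN) = 68 / 85 = 0.8
F1 = 2 * P * R / (P + R)
= 2 * 0.7083 * 0.8 / (0.7083 + 0.8)
= 1.1333 / 1.5083
= 0.7514
As percentage: 75.1%

75.1


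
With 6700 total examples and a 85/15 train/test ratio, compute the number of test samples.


Train samples = 6700 * 85% = 5695
Test samples = 6700 - 5695
= 1005

1005


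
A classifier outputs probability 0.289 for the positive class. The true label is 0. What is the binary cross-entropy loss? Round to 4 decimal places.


For y=0: Loss = -log(1-p)
= -log(1 - 0.289)
= -log(0.711)
= -(-0.3411)
= 0.3411

0.3411
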